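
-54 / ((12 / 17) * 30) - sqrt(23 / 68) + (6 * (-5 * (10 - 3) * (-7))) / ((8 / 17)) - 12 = 15546 / 5 - sqrt(391) / 34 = 3108.62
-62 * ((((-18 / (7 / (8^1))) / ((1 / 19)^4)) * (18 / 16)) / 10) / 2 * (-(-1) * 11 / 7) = 3599596341 / 245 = 14692229.96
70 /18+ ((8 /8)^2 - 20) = -136 /9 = -15.11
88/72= 11/9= 1.22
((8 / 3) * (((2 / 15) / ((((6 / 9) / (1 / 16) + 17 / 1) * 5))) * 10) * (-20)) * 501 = -21376 / 83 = -257.54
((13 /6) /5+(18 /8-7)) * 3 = -12.95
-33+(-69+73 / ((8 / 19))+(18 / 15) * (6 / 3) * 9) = 3719 / 40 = 92.98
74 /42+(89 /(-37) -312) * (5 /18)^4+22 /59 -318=-509694241453 /1604138256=-317.74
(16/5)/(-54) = -8/135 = -0.06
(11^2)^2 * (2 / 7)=29282 / 7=4183.14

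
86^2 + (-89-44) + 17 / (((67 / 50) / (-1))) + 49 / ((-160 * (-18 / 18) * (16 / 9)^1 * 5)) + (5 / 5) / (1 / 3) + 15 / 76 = 7253.55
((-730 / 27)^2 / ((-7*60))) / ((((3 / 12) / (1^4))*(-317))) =106580 / 4852953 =0.02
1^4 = 1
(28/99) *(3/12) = 7/99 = 0.07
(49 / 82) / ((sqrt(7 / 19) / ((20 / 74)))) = 35*sqrt(133) / 1517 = 0.27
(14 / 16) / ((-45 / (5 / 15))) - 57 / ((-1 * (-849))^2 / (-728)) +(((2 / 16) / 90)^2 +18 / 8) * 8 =93681023509 / 5189767200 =18.05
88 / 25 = 3.52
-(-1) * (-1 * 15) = -15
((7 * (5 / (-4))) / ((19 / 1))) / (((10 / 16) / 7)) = -98 / 19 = -5.16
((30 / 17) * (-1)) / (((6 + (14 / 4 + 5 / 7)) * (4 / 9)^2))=-8505 / 9724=-0.87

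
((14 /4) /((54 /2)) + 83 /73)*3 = 4993 /1314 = 3.80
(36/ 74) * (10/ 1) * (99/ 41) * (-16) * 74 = -570240/ 41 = -13908.29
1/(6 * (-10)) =-1/60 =-0.02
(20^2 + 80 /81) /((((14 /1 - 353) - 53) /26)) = -15080 /567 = -26.60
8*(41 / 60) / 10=41 / 75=0.55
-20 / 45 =-4 / 9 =-0.44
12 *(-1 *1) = -12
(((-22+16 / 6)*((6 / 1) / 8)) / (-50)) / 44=0.01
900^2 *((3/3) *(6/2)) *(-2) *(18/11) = -87480000/11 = -7952727.27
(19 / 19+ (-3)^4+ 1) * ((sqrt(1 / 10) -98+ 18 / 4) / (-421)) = 15521 / 842 -83 * sqrt(10) / 4210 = 18.37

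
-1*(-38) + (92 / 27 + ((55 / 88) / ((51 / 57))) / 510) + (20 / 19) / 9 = 98503697 / 2372112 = 41.53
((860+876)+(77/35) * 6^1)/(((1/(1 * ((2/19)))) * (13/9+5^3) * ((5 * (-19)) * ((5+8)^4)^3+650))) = -26238/39880303057685785825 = -0.00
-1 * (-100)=100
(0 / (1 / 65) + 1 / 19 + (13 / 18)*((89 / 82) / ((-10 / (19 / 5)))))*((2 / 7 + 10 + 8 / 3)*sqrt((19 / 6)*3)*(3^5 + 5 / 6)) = -64304999*sqrt(38) / 166050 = -2387.25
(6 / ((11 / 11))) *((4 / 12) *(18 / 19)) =36 / 19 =1.89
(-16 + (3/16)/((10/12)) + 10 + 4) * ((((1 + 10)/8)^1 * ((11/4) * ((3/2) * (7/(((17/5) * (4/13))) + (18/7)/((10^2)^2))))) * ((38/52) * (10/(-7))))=1949641290861/27722240000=70.33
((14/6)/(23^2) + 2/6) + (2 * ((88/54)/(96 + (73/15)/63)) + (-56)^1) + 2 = -7727225506/144088491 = -53.63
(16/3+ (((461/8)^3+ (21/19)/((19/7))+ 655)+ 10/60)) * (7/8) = 248430798987/1478656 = 168011.22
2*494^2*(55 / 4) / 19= 353210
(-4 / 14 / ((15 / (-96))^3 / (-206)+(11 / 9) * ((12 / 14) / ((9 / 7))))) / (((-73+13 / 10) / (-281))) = -341425520640 / 248453802023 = -1.37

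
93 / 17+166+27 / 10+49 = 37939 / 170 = 223.17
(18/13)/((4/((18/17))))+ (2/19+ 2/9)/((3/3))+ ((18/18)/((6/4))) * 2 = 76615/37791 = 2.03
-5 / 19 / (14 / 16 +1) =-8 / 57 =-0.14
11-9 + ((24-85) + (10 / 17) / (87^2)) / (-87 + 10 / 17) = 30086765 / 11118861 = 2.71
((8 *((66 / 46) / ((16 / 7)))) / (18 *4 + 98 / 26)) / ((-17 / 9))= -27027 / 770270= -0.04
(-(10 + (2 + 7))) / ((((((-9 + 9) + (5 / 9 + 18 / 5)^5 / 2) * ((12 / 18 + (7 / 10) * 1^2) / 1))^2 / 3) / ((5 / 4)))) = -8733986316958007812500 / 87898968535261658914572169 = -0.00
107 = 107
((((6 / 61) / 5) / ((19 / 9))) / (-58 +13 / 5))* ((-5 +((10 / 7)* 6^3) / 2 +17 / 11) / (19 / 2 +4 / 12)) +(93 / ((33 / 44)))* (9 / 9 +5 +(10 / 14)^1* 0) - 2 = 1082202012022 / 1458498349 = 742.00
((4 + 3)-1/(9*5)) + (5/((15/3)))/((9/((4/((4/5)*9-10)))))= 716/105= 6.82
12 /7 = 1.71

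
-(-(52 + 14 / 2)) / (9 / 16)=944 / 9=104.89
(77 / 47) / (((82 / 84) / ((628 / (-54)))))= -19.52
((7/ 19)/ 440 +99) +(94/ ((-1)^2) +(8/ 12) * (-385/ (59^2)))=16843207541/ 87303480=192.93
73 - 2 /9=655 /9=72.78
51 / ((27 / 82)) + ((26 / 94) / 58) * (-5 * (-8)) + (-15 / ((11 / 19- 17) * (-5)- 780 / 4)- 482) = -573244403 / 1754181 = -326.79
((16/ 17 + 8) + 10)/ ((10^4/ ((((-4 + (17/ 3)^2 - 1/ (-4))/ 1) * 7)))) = 1150667/ 3060000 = 0.38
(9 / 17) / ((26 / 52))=18 / 17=1.06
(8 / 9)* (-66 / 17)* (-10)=1760 / 51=34.51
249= 249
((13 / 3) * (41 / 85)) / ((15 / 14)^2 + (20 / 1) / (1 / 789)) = 104468 / 788741775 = 0.00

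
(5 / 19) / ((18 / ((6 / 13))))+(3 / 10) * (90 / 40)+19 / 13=63527 / 29640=2.14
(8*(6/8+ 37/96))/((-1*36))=-109/432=-0.25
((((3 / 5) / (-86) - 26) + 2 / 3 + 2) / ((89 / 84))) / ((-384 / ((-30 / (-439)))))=210763 / 53761696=0.00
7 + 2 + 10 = 19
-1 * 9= -9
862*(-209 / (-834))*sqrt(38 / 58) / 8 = 90079*sqrt(551) / 96744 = 21.86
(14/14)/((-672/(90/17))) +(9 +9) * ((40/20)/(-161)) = -10137/43792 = -0.23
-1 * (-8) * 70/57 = 560/57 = 9.82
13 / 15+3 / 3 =28 / 15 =1.87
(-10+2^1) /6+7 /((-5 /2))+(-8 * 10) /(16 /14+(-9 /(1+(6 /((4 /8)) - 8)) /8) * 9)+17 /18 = 1945111 /22230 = 87.50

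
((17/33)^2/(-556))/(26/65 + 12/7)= -10115/44805816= -0.00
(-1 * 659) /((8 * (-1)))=659 /8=82.38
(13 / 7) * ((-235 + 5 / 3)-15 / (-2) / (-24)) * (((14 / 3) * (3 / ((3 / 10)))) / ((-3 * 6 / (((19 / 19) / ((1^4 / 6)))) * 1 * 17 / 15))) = 3644875 / 612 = 5955.68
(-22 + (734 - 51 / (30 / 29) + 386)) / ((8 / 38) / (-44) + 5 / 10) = 2191783 / 1035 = 2117.66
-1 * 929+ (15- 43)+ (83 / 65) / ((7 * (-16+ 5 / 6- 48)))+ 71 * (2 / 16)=-1307999309 / 1379560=-948.13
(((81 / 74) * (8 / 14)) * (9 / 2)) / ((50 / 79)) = 57591 / 12950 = 4.45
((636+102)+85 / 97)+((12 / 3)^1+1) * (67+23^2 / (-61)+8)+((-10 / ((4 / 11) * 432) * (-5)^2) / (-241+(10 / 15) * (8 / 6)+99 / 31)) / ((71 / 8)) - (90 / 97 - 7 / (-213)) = 4752091157943 / 4443051632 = 1069.56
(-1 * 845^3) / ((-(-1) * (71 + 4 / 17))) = -10256969125 / 1211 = -8469834.12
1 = 1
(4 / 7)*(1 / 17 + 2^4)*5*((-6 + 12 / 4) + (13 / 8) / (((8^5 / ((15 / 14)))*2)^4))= -3316482563170730311111263705 / 24094104091411288585928704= -137.65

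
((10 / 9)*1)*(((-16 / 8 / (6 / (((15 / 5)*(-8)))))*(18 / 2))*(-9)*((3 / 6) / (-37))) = 360 / 37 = 9.73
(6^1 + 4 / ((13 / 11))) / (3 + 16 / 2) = 122 / 143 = 0.85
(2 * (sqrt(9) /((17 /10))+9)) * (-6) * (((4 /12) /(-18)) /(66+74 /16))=976 /28815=0.03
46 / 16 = 23 / 8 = 2.88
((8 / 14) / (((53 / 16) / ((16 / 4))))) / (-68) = -64 / 6307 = -0.01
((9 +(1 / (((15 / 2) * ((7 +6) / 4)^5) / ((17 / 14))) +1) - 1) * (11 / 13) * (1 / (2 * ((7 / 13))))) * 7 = 3859782223 / 77971530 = 49.50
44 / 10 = 22 / 5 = 4.40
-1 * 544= -544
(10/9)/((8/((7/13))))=35/468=0.07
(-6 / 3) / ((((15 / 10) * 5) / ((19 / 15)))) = -76 / 225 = -0.34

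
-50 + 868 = 818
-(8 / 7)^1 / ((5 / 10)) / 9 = -0.25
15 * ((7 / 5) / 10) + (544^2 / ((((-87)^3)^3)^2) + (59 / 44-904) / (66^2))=16432902025459919824257417846971757939127 / 8681896209101642145283784861504480263920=1.89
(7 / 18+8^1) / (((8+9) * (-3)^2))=151 / 2754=0.05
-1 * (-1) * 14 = 14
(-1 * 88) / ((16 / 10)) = -55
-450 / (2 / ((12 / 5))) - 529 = -1069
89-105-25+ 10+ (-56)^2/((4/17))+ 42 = 13339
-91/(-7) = 13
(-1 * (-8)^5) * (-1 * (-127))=4161536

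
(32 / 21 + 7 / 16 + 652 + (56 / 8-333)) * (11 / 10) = 242429 / 672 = 360.76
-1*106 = -106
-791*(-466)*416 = 153340096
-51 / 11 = -4.64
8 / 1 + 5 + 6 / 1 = 19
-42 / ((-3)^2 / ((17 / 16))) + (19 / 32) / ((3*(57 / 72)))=-113 / 24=-4.71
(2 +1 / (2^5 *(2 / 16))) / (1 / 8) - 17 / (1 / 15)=-237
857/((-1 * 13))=-65.92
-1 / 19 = -0.05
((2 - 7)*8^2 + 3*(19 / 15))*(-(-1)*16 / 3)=-8432 / 5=-1686.40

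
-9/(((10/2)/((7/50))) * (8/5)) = -63/400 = -0.16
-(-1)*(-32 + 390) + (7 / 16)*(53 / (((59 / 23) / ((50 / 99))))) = 16941949 / 46728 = 362.57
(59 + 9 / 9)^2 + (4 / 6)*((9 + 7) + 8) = 3616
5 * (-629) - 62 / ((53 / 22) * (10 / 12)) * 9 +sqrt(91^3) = -907081 / 265 +91 * sqrt(91) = -2554.86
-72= -72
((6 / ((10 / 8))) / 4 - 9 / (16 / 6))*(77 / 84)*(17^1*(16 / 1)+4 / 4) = -87087 / 160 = -544.29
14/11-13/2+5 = -5/22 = -0.23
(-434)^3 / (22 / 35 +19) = -2861127640 / 687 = -4164669.05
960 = 960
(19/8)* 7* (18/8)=1197/32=37.41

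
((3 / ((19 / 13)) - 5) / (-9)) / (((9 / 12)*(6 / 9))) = 112 / 171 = 0.65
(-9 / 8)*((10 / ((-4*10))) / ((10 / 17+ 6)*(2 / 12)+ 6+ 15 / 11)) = 5049 / 151904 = 0.03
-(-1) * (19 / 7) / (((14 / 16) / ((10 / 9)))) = 1520 / 441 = 3.45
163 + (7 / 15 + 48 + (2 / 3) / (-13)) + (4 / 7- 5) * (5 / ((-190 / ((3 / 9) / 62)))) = 21932297 / 103740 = 211.42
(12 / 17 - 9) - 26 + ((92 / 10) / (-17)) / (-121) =-34.29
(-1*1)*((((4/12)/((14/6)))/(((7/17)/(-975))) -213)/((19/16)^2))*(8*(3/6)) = 1563.70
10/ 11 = 0.91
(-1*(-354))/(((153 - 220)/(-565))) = 2985.22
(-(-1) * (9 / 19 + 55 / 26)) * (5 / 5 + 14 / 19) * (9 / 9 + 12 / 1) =42207 / 722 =58.46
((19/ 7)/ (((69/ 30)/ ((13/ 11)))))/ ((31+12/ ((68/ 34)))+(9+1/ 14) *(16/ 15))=2850/ 95381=0.03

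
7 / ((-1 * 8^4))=-7 / 4096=-0.00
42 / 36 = 7 / 6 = 1.17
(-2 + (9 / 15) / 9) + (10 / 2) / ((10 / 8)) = 31 / 15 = 2.07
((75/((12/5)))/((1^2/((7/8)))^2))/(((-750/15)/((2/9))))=-0.11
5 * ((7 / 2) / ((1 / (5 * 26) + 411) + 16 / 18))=20475 / 481919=0.04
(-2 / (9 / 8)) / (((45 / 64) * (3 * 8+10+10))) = -256 / 4455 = -0.06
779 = 779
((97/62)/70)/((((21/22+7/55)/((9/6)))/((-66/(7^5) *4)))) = -211266/434007161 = -0.00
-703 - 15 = -718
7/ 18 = 0.39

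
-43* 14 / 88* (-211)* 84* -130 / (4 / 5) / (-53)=433462575 / 1166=371751.78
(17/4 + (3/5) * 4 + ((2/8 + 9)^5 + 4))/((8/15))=1040322939/8192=126992.55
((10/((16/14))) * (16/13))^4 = 384160000/28561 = 13450.51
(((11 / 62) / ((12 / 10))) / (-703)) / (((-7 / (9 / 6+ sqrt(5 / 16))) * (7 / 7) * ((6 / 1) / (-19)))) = -55 / 385392 - 55 * sqrt(5) / 2312352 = -0.00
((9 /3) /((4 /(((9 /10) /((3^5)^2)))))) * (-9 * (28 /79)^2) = -98 /7582815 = -0.00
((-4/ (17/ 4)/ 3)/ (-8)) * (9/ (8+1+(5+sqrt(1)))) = 2/ 85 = 0.02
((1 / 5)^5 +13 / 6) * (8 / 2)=81262 / 9375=8.67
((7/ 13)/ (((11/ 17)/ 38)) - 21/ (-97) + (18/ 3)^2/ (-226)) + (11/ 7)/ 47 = 16353836340/ 515682167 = 31.71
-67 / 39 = -1.72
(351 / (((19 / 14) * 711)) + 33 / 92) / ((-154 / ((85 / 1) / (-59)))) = 8480025 / 1254703912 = 0.01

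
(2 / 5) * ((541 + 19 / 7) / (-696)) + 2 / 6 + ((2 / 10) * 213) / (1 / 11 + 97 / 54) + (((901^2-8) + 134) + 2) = 5543104216973 / 6826890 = 811951.59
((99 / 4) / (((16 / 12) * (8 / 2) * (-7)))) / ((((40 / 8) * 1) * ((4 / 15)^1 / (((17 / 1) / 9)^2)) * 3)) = -3179 / 5376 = -0.59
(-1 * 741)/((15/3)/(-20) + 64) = -988/85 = -11.62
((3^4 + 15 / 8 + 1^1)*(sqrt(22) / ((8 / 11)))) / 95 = 7381*sqrt(22) / 6080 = 5.69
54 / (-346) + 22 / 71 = 1889 / 12283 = 0.15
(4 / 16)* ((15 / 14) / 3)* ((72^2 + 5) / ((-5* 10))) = -5189 / 560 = -9.27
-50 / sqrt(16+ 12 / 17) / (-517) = 25 * sqrt(1207) / 36707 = 0.02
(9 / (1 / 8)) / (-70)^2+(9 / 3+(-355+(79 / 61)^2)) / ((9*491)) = -144541577 / 2238088475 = -0.06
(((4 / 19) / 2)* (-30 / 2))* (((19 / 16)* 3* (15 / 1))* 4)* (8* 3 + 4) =-9450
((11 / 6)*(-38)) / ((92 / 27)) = -1881 / 92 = -20.45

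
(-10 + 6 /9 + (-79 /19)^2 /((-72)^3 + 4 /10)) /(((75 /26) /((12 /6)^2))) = -980929420588 /75792590775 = -12.94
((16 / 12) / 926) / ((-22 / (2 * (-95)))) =0.01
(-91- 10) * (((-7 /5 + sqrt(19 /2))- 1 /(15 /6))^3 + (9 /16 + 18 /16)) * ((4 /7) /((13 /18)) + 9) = 9979011999 /182000- 86481351 * sqrt(38) /9100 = -3753.43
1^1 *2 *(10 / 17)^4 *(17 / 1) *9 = 180000 / 4913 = 36.64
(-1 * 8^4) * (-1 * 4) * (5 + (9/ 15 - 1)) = 376832/ 5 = 75366.40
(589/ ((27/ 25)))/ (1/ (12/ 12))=545.37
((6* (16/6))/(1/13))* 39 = 8112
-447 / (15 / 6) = -894 / 5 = -178.80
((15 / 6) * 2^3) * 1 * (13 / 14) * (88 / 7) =11440 / 49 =233.47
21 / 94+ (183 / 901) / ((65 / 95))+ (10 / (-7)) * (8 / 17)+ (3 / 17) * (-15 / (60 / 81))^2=4452389299 / 61657232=72.21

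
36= 36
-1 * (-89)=89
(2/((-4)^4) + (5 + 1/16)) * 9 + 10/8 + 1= 47.88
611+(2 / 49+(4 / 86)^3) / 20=23803680433 / 38958430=611.00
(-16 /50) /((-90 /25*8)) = 1 /90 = 0.01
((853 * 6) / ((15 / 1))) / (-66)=-853 / 165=-5.17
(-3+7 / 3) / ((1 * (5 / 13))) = -26 / 15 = -1.73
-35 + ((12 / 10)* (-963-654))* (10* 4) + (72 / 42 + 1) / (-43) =-23372970 / 301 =-77651.06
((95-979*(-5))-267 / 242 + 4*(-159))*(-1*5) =-5267005 / 242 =-21764.48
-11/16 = -0.69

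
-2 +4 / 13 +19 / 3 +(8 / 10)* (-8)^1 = -1.76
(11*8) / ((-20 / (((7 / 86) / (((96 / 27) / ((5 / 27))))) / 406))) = -11 / 239424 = -0.00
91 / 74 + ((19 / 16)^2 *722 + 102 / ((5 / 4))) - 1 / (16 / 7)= 26060433 / 23680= 1100.53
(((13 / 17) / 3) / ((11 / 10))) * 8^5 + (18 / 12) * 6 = 4264889 / 561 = 7602.30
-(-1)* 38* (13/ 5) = 98.80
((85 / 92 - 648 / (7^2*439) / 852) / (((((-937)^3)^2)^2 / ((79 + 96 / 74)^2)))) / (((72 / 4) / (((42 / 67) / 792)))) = 1145846804946197 / 2003588425328804665228747470866441119135766214223968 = 0.00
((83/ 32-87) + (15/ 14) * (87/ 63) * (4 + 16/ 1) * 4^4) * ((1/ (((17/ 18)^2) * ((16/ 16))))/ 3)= 2799.44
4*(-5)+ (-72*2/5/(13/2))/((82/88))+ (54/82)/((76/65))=-4899797/202540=-24.19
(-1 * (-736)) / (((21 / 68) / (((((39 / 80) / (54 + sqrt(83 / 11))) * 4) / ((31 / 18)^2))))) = 104696064 / 3598945 -176256 * sqrt(913) / 3598945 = 27.61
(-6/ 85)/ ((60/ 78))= -39/ 425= -0.09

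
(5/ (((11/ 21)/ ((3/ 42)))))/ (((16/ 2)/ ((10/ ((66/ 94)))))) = 1175/ 968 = 1.21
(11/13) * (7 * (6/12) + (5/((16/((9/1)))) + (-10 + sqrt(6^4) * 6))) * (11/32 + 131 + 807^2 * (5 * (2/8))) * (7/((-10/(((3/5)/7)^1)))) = -2920697726463/332800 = -8776135.00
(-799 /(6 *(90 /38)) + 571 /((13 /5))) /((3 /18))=573497 /585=980.34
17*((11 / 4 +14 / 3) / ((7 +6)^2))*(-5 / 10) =-1513 / 4056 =-0.37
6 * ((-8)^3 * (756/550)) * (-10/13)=2322432/715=3248.16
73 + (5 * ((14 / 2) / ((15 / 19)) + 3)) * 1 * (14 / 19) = 6653 / 57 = 116.72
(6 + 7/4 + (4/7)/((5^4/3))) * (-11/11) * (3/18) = -135673/105000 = -1.29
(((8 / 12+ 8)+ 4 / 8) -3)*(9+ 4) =481 / 6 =80.17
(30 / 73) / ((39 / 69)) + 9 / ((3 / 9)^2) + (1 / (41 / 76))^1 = 3252043 / 38909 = 83.58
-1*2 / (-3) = 2 / 3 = 0.67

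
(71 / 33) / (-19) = -71 / 627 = -0.11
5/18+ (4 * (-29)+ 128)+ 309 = 5783/18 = 321.28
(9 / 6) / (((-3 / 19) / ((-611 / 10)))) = 11609 / 20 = 580.45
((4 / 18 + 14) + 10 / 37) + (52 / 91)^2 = 241802 / 16317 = 14.82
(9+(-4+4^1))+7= 16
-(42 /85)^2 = -1764 /7225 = -0.24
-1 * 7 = -7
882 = 882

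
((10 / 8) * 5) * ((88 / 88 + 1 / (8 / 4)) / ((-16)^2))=75 / 2048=0.04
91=91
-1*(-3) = 3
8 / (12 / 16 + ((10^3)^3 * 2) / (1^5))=32 / 8000000003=0.00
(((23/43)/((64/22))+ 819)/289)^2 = 1270573076809/158136656896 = 8.03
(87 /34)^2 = 7569 /1156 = 6.55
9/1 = 9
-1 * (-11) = 11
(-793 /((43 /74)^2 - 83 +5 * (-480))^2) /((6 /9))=-35669032152 /184825629213481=-0.00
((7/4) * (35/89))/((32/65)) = 15925/11392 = 1.40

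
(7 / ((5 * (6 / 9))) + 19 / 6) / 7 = 79 / 105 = 0.75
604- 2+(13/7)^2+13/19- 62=506588/931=544.13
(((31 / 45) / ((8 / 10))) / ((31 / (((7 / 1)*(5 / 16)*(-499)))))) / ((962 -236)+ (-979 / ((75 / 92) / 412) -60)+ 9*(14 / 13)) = 5676125 / 92495118336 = 0.00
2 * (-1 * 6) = -12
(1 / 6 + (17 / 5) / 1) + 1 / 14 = 382 / 105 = 3.64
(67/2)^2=4489/4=1122.25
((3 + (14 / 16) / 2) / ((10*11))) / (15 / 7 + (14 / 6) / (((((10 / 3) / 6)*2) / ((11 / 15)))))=0.01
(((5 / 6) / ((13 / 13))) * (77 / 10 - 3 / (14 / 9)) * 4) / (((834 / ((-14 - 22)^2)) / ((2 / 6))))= 9696 / 973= 9.97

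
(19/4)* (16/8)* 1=19/2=9.50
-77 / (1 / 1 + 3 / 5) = -385 / 8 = -48.12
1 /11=0.09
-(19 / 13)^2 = -361 / 169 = -2.14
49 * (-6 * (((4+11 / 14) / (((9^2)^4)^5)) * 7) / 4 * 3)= -0.00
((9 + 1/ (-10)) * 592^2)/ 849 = 3673.89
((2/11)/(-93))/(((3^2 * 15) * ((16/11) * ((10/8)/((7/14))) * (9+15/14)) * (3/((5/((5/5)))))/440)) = -308/1062153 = -0.00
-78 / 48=-13 / 8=-1.62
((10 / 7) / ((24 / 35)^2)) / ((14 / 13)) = 2.82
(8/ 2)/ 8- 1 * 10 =-19/ 2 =-9.50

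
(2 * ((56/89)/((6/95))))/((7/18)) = 4560/89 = 51.24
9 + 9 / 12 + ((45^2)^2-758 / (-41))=672507131 / 164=4100653.24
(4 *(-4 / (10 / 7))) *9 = -504 / 5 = -100.80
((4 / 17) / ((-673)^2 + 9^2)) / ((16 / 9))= 9 / 30804680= 0.00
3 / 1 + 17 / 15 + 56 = 902 / 15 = 60.13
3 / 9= 1 / 3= 0.33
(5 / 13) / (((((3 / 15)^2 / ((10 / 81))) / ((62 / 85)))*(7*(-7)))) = -15500 / 877149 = -0.02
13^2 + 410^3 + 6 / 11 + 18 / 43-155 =32599640078 / 473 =68921014.96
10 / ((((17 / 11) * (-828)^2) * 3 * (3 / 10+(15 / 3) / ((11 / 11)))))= 0.00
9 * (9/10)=81/10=8.10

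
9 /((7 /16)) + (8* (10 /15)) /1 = 544 /21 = 25.90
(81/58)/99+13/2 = 2078/319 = 6.51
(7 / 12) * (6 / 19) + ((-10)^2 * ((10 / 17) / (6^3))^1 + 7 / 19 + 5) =101599 / 17442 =5.82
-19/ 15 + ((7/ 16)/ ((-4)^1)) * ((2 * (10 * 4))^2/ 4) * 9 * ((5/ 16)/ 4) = -119341/ 960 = -124.31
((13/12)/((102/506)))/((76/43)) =141427/46512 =3.04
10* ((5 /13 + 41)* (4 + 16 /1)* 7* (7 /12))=1318100 /39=33797.44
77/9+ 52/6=155/9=17.22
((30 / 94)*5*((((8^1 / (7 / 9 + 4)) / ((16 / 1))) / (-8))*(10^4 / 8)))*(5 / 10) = -421875 / 32336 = -13.05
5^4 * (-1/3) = -208.33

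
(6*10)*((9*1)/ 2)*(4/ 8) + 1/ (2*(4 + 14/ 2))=2971/ 22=135.05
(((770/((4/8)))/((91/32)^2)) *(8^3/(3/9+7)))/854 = 7864320/505141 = 15.57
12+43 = 55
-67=-67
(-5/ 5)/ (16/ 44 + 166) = -11/ 1830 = -0.01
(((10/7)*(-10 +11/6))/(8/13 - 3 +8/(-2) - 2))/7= 0.20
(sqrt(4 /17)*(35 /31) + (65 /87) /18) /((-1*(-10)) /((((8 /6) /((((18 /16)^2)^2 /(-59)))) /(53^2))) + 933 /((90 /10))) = -101498880*sqrt(17) /357847859819 - 15708160 /177226359417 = -0.00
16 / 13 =1.23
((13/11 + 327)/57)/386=95/6369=0.01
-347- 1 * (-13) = -334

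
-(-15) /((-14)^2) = 0.08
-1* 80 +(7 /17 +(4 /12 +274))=9932 /51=194.75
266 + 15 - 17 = 264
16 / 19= 0.84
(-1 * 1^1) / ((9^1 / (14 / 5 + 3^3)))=-149 / 45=-3.31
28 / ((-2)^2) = 7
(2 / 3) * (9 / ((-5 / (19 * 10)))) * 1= -228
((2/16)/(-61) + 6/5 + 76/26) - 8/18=1049591/285480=3.68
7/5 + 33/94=823/470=1.75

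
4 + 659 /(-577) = 2.86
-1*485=-485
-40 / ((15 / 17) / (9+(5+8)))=-2992 / 3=-997.33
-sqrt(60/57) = -2 * sqrt(95)/19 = -1.03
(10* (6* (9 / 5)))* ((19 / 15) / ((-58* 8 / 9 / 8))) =-21.23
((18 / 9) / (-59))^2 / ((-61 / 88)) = -352 / 212341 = -0.00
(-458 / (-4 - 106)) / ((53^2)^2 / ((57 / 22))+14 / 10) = 0.00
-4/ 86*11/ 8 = -11/ 172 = -0.06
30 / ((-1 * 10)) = -3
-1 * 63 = -63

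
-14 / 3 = -4.67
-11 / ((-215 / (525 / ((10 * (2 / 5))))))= 1155 / 172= 6.72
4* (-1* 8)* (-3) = 96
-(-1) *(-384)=-384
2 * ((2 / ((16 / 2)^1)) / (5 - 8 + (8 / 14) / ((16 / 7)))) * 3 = -6 / 11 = -0.55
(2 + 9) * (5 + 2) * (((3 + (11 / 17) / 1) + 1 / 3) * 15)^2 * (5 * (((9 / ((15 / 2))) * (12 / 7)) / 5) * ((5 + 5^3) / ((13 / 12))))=19582516800 / 289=67759573.70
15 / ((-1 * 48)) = -5 / 16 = -0.31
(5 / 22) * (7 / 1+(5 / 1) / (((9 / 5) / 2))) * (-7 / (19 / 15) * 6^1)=-94.62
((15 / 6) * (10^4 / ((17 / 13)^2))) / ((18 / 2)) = 4225000 / 2601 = 1624.38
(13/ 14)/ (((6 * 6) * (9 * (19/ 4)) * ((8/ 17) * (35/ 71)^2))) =1114061/ 211150800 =0.01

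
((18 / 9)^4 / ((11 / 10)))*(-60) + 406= -5134 / 11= -466.73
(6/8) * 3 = 9/4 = 2.25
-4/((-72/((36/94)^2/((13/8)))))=144/28717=0.01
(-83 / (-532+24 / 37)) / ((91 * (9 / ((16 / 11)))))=12284 / 44279235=0.00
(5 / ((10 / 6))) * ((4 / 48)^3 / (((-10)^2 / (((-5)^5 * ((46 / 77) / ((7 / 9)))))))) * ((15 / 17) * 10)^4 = -90966796875 / 360142552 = -252.59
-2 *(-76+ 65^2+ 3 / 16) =-66387 / 8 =-8298.38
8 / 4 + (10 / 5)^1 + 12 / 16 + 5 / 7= 5.46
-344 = -344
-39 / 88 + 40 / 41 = 1921 / 3608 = 0.53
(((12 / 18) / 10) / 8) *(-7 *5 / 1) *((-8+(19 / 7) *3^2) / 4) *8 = -115 / 12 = -9.58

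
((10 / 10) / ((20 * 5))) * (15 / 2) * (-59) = -177 / 40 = -4.42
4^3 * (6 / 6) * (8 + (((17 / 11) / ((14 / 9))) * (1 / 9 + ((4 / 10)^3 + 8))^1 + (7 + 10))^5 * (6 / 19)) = 317401749536729397021473815988 / 1569485442596435546875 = 202233000.02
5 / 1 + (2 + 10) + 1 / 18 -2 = 271 / 18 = 15.06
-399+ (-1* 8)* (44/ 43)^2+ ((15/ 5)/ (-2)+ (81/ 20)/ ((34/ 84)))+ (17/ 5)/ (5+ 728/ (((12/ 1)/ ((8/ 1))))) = -18442632553/ 46237943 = -398.86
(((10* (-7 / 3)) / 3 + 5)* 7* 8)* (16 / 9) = -22400 / 81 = -276.54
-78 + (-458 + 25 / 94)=-50359 / 94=-535.73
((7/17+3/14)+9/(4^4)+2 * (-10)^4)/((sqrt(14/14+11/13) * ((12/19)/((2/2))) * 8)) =11576702717 * sqrt(78)/35094528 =2913.35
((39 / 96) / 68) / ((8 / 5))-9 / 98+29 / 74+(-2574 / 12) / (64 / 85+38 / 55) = -210559745551 / 1420231680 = -148.26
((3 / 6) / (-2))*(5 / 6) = -5 / 24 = -0.21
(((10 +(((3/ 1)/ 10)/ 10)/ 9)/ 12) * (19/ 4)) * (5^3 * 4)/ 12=285095/ 1728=164.99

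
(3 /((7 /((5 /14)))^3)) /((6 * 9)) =125 /16941456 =0.00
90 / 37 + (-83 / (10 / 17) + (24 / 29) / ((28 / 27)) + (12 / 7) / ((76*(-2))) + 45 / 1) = -9467806 / 101935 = -92.88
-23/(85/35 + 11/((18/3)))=-966/179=-5.40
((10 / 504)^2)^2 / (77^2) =625 / 23910222276864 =0.00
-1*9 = -9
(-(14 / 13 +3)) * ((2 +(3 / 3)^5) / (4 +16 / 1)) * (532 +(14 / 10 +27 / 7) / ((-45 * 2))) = -325.30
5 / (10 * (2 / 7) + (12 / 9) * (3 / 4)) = 35 / 27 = 1.30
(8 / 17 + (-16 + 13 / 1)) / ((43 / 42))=-42 / 17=-2.47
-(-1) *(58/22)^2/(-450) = -841/54450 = -0.02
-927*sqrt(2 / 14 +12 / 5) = -927*sqrt(3115) / 35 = -1478.23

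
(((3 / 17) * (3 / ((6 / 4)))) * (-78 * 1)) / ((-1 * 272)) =117 / 1156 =0.10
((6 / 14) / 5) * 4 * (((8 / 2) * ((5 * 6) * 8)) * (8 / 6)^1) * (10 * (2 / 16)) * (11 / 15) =2816 / 7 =402.29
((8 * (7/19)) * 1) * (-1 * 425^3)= -4298875000/19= -226256578.95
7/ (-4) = -1.75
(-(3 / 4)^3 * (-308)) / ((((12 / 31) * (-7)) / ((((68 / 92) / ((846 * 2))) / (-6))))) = 5797 / 1660416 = 0.00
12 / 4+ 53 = 56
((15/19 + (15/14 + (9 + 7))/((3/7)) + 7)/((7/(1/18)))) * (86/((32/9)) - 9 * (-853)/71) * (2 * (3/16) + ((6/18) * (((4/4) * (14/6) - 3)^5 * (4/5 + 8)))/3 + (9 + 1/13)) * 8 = 16865640133081/4521666240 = 3729.96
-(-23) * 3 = 69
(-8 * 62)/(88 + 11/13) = -6448/1155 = -5.58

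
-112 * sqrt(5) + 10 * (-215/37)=-112 * sqrt(5) - 2150/37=-308.55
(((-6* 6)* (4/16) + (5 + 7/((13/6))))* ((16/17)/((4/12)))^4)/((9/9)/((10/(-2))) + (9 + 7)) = -265420800/85776067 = -3.09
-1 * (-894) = 894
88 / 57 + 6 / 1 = 430 / 57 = 7.54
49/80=0.61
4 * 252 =1008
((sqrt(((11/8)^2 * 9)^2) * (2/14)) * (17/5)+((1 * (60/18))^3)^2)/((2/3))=2253495977/1088640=2070.01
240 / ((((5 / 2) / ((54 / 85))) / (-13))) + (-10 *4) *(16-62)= 1047.15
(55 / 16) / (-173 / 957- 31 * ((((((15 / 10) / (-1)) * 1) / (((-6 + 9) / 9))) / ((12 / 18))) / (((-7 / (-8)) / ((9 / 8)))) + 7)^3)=14443044 / 615263849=0.02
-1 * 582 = -582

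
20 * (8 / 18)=80 / 9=8.89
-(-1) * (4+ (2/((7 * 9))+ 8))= 758/63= 12.03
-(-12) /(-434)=-6 /217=-0.03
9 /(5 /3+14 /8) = 108 /41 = 2.63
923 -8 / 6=2765 / 3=921.67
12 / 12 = 1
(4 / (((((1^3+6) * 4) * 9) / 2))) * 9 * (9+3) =24 / 7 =3.43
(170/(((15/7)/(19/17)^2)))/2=2527/51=49.55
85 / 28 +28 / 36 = 961 / 252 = 3.81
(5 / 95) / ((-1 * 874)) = -1 / 16606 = -0.00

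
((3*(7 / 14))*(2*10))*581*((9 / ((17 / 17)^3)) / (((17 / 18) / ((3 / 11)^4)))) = 228716460 / 248897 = 918.92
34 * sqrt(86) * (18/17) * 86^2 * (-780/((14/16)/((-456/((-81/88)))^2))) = -11009630635294720 * sqrt(86)/189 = -540206953905001.22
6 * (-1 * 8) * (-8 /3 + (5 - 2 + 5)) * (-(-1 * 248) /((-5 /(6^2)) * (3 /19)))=2895052.80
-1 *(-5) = 5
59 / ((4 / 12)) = 177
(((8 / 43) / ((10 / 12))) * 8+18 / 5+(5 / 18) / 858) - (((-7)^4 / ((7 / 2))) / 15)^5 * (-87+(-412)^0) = 321353855117436094931 / 18677587500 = 17205319215.74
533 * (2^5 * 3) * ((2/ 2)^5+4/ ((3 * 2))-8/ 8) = 34112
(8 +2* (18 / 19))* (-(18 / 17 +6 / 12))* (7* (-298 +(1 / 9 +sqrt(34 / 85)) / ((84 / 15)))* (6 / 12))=16080.22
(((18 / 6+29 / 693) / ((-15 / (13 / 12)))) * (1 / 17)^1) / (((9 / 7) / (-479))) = 193037 / 40095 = 4.81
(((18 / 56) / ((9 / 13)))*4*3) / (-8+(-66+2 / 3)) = -117 / 1540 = -0.08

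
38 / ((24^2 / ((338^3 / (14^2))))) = 12997.36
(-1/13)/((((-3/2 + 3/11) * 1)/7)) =154/351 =0.44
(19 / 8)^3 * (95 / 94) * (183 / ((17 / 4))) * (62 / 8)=3696555165 / 818176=4518.04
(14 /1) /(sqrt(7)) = 2 * sqrt(7) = 5.29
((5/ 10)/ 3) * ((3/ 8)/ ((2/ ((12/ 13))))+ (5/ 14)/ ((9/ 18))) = 323/ 2184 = 0.15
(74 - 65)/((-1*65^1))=-9/65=-0.14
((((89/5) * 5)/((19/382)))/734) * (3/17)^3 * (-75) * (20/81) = -8499500/34258349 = -0.25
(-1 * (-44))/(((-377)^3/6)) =-264/53582633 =-0.00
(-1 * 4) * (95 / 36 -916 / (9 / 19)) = 69521 / 9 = 7724.56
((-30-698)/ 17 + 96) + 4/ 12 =2729/ 51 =53.51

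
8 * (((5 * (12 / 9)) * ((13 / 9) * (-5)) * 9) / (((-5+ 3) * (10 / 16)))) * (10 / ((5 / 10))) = 166400 / 3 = 55466.67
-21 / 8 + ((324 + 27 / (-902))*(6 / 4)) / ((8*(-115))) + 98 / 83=-271717169 / 137753440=-1.97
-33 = -33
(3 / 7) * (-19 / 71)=-57 / 497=-0.11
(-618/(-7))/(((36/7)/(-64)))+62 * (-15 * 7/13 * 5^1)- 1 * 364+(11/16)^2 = -39596945/9984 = -3966.04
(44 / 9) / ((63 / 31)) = 1364 / 567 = 2.41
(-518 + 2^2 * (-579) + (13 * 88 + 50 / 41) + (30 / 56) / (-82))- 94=-4093279 / 2296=-1782.79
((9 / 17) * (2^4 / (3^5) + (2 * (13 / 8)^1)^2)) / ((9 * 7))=41323 / 462672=0.09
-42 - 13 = -55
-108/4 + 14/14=-26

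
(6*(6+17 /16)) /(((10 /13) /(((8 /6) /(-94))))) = -1469 /1880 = -0.78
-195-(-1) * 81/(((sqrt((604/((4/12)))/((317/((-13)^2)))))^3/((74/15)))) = -195 + 35187 * sqrt(143601)/1001875940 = -194.99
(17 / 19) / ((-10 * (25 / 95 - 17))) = 0.01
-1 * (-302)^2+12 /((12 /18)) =-91186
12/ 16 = 0.75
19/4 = 4.75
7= 7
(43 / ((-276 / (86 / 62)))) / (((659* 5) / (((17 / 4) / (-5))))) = 31433 / 563840400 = 0.00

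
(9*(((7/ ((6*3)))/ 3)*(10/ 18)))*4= 70/ 27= 2.59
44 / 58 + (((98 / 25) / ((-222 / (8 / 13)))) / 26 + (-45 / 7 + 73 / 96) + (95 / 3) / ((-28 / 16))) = -70084428241 / 3046461600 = -23.01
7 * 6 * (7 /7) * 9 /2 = 189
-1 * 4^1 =-4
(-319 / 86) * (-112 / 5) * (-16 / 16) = -17864 / 215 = -83.09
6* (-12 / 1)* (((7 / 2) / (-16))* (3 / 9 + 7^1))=231 / 2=115.50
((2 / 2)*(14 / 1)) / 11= 14 / 11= 1.27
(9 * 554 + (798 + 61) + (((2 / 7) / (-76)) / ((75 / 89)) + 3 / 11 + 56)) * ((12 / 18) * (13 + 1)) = 2590066642 / 47025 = 55078.50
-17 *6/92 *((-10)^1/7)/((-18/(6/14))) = -85/2254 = -0.04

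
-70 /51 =-1.37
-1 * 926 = -926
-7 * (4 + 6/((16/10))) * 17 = -3689/4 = -922.25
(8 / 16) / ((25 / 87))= 1.74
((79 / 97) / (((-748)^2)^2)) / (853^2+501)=79 / 22109306559572446720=0.00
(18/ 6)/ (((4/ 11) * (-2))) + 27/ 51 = -489/ 136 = -3.60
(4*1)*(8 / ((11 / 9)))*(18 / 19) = 5184 / 209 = 24.80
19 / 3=6.33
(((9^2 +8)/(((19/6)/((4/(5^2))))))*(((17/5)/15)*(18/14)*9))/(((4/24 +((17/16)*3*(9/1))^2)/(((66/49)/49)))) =49695731712/126170663714375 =0.00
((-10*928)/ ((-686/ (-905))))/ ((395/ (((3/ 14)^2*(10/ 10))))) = -1889640/ 1327753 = -1.42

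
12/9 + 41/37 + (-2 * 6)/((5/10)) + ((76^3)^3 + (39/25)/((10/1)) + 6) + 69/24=9389561466970176145441/111000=84590643846578163.47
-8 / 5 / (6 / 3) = -4 / 5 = -0.80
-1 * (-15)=15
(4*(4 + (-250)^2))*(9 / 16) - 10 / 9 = 1265696 / 9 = 140632.89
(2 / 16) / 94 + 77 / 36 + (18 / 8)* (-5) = -61655 / 6768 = -9.11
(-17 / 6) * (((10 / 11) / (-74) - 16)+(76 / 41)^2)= 146272165 / 4105002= 35.63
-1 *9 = -9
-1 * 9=-9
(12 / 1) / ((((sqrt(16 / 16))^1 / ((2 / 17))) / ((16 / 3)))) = 128 / 17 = 7.53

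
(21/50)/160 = 21/8000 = 0.00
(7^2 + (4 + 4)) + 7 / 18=1033 / 18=57.39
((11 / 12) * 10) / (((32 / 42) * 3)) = 385 / 96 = 4.01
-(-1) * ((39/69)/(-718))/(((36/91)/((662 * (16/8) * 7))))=-18.44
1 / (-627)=-1 / 627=-0.00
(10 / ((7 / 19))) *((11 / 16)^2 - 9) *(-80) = 1036925 / 56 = 18516.52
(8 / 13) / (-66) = -0.01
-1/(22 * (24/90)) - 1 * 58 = -5119/88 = -58.17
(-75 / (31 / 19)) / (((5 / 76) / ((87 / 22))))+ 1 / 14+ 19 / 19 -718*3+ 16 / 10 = -117306913 / 23870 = -4914.41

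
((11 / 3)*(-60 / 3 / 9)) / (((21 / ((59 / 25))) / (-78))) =67496 / 945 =71.42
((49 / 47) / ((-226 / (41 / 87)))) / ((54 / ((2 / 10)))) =-0.00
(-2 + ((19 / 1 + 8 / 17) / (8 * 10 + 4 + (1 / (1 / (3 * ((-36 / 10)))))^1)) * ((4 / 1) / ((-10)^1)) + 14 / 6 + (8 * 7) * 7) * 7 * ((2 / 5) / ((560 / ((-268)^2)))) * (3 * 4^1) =43820468816 / 25925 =1690278.45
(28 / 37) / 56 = 1 / 74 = 0.01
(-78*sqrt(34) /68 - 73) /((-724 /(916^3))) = 3746804568*sqrt(34) /3077 + 14026499152 /181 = 84594710.04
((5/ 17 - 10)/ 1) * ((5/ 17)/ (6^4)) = -275/ 124848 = -0.00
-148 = -148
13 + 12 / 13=181 / 13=13.92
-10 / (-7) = 1.43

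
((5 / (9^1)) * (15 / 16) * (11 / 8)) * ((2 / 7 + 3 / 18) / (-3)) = -5225 / 48384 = -0.11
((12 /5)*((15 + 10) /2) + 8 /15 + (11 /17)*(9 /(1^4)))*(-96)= -296672 /85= -3490.26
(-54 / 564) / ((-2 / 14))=0.67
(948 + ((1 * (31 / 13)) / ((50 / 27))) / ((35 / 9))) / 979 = 21574533 / 22272250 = 0.97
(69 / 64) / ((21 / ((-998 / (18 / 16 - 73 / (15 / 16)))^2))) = 5154320700 / 593639767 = 8.68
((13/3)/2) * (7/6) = 91/36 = 2.53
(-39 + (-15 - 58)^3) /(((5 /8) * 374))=-1556224 /935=-1664.41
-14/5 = -2.80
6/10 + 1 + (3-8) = -17/5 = -3.40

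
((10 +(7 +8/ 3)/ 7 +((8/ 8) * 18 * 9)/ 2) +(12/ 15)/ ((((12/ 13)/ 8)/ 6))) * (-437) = -6147716/ 105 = -58549.68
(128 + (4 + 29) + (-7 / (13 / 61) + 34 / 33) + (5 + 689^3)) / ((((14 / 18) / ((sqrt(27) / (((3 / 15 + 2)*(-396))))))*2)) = -350796413665*sqrt(3) / 484484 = -1254112.03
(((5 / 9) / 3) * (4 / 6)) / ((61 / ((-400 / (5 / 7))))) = -5600 / 4941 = -1.13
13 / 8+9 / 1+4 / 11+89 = 8799 / 88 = 99.99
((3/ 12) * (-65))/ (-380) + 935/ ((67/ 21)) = 5969911/ 20368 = 293.10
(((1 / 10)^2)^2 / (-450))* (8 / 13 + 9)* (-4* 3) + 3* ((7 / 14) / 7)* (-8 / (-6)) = 0.29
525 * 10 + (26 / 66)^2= 5717419 / 1089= 5250.16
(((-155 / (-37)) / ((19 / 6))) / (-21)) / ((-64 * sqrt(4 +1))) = 0.00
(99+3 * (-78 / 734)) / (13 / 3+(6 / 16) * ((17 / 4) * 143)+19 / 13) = 45197568 / 107038853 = 0.42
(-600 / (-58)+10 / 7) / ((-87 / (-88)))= 210320 / 17661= 11.91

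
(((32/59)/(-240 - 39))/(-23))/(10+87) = 32/36724491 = 0.00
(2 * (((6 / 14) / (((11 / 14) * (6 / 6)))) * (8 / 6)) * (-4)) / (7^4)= -0.00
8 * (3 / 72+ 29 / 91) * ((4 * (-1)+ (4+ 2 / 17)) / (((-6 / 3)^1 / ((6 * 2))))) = -3148 / 1547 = -2.03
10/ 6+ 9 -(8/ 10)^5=96928/ 9375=10.34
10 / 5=2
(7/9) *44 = 308/9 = 34.22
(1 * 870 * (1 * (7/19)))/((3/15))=30450/19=1602.63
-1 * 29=-29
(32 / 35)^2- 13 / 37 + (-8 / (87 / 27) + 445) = 582292652 / 1314425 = 443.00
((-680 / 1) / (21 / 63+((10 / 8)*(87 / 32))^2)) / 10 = -3342336 / 584059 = -5.72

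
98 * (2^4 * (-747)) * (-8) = 9370368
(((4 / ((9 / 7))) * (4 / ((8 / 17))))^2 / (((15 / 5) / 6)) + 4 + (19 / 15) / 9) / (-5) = -568117 / 2025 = -280.55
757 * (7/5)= 5299/5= 1059.80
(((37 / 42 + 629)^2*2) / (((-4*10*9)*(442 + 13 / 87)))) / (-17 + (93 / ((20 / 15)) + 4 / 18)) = -28386215 / 301634004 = -0.09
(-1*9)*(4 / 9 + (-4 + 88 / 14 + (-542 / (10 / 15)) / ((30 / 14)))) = 118651 / 35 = 3390.03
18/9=2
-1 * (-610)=610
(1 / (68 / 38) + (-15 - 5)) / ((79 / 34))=-661 / 79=-8.37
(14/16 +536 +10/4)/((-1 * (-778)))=4315/6224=0.69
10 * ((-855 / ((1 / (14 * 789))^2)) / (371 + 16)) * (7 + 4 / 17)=-14257349454600 / 731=-19503898022.71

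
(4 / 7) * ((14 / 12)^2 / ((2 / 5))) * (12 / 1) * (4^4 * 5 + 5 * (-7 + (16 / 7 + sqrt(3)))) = 350 * sqrt(3) / 3 + 87950 / 3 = 29518.74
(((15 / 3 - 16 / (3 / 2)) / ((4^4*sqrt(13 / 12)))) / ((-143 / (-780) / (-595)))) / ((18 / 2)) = 50575*sqrt(39) / 41184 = 7.67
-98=-98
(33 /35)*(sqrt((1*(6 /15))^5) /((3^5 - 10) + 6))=132*sqrt(10) /1045625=0.00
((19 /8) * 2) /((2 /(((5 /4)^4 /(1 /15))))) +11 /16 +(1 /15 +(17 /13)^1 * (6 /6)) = 35557799 /399360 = 89.04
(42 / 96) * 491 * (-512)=-109984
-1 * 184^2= -33856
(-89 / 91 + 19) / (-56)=-205 / 637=-0.32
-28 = -28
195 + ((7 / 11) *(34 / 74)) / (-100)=7936381 / 40700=195.00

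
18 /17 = 1.06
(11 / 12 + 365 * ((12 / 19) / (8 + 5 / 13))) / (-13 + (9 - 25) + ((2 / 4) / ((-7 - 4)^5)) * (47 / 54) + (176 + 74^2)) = 1023406470999 / 202551453250027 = 0.01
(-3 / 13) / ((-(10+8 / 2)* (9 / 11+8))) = 0.00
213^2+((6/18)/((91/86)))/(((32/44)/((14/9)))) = 31849511/702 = 45369.67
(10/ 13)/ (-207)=-10/ 2691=-0.00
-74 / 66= -37 / 33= -1.12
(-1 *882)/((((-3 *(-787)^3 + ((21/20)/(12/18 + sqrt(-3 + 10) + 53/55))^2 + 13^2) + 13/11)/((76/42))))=-22450656076430010409046528/20570348637722786827536398630765 - 2927240568008064 *sqrt(7)/20570348637722786827536398630765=-0.00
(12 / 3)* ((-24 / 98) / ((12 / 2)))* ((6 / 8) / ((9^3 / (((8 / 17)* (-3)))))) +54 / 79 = 3644806 / 5330367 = 0.68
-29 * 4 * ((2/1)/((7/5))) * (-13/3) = 15080/21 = 718.10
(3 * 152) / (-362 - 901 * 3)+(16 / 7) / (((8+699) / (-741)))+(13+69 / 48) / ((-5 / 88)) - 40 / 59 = -92116513483 / 357980966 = -257.32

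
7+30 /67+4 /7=3761 /469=8.02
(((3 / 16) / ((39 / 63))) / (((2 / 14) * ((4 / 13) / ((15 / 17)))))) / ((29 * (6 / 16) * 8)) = 2205 / 31552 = 0.07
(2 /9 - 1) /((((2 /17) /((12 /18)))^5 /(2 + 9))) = -109328989 /2187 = -49990.39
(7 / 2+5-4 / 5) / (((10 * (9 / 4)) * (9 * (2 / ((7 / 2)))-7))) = -539 / 2925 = -0.18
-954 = -954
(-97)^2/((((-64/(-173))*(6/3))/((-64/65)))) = -1627757/130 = -12521.21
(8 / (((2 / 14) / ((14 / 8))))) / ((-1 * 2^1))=-49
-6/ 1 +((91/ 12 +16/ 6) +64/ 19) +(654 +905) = 119063/ 76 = 1566.62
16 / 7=2.29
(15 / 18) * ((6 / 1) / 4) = 5 / 4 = 1.25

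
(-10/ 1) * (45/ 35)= -90/ 7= -12.86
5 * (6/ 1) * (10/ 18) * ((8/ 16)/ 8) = 25/ 24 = 1.04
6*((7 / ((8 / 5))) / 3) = 35 / 4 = 8.75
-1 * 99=-99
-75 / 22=-3.41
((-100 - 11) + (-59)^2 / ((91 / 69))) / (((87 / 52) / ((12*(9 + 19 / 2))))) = 68106048 / 203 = 335497.77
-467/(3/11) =-5137/3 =-1712.33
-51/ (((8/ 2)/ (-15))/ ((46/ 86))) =17595/ 172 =102.30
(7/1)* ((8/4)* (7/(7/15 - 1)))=-735/4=-183.75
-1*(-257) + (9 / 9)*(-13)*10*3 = -133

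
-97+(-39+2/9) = -1222/9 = -135.78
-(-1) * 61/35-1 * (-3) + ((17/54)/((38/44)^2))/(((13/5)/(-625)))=-428934724/4434885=-96.72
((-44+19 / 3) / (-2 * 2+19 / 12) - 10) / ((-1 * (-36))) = 9 / 58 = 0.16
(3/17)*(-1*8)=-1.41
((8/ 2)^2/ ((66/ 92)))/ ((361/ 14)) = 10304/ 11913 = 0.86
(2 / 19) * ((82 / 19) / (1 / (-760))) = -6560 / 19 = -345.26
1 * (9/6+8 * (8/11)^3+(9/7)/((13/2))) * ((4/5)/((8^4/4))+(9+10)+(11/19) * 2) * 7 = 51555235319/76510720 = 673.83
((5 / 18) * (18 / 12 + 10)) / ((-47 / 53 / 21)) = -42665 / 564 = -75.65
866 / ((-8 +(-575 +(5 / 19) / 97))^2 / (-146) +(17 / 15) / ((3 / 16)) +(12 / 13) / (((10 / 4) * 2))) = -62808336770985 / 168389885070146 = -0.37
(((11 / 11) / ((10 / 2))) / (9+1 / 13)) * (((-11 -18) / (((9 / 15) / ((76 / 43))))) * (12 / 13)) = -4408 / 2537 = -1.74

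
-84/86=-42/43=-0.98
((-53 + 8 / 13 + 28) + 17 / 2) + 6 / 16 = -1613 / 104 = -15.51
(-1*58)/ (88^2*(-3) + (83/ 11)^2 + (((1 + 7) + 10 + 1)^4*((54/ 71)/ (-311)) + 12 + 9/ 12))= 619857832/ 250946467097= 0.00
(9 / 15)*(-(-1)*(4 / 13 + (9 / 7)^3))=32547 / 22295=1.46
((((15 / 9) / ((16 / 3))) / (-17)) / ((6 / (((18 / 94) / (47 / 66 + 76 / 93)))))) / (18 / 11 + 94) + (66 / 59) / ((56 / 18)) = 297570845517 / 827596836416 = 0.36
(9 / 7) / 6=0.21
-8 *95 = -760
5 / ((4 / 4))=5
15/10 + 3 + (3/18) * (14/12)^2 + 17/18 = 1225/216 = 5.67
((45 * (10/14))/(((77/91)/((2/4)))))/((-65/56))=-180/11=-16.36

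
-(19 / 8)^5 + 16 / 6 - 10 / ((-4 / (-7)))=-8886473 / 98304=-90.40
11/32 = 0.34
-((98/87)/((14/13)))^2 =-8281/7569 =-1.09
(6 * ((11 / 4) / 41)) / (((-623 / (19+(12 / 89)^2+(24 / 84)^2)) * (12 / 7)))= -81545101 / 11330261768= -0.01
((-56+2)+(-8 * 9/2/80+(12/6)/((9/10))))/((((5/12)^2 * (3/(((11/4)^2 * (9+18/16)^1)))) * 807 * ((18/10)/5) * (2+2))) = -1137521/172160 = -6.61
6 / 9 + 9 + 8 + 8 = 77 / 3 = 25.67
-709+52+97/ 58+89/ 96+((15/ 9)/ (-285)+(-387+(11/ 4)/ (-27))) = -495824561/ 476064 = -1041.51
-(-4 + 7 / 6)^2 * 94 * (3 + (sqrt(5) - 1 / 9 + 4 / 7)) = -1480547 / 567 - 13583 * sqrt(5) / 18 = -4298.56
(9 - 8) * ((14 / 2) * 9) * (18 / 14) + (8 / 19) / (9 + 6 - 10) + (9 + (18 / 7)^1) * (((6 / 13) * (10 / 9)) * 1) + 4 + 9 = 864658 / 8645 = 100.02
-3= -3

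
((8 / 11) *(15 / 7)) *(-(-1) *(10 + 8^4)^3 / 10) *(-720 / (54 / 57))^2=479805548328499200 / 77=6231240887383106.49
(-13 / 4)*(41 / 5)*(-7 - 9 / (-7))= 1066 / 7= 152.29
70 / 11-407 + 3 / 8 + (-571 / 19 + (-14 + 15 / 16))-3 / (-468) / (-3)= -443.38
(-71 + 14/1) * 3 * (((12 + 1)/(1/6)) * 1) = -13338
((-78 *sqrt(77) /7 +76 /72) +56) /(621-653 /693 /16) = 48664 /529615-9504 *sqrt(77) /529615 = -0.07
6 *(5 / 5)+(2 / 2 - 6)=1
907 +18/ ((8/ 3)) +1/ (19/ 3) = 69457/ 76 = 913.91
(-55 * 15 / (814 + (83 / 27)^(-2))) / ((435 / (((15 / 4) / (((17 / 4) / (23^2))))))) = -1.09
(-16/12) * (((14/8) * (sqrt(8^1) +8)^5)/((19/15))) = -2670080/19 -1796480 * sqrt(2)/19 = -274246.65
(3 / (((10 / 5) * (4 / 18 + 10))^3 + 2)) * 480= 524880 / 3115481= 0.17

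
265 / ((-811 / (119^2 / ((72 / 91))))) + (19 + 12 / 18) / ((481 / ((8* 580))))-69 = -5727.56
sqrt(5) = 2.24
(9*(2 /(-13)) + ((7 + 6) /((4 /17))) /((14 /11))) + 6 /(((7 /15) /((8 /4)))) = 7045 /104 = 67.74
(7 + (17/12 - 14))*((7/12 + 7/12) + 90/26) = -24187/936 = -25.84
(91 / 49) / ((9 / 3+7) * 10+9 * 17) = 13 / 1771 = 0.01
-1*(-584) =584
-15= -15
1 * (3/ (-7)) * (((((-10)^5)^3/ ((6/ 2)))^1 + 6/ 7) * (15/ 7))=104999999999999730/ 343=306122448979591.05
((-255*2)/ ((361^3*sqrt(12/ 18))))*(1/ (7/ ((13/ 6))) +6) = -22525*sqrt(6)/ 658642334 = -0.00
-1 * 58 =-58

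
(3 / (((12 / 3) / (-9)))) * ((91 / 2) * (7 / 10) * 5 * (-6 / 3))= 17199 / 8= 2149.88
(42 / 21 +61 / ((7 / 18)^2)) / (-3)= -19862 / 147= -135.12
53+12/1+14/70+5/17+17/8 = 45981/680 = 67.62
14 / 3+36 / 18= 6.67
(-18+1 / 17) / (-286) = 305 / 4862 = 0.06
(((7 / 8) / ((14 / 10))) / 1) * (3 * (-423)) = -6345 / 8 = -793.12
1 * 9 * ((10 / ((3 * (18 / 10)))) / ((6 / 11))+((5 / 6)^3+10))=9055 / 72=125.76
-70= -70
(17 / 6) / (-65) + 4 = 1543 / 390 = 3.96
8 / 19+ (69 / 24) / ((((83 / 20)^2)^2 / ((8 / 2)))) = 414626568 / 901708099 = 0.46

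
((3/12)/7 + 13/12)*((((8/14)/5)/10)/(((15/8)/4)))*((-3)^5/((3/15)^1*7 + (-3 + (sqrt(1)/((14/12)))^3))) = 8883/1300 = 6.83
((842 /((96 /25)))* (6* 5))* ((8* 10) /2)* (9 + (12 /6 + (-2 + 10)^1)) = 4999375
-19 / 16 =-1.19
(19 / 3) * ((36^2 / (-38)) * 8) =-1728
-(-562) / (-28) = -281 / 14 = -20.07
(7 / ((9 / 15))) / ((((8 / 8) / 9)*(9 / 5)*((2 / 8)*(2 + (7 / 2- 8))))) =-93.33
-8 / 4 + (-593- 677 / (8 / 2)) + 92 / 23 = -3041 / 4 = -760.25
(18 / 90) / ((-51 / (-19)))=19 / 255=0.07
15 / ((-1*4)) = -15 / 4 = -3.75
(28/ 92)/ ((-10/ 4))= -0.12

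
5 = 5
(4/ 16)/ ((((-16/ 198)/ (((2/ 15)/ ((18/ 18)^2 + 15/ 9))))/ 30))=-297/ 64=-4.64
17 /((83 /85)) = 1445 /83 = 17.41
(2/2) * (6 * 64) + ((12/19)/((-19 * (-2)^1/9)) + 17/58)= 8049461/20938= 384.44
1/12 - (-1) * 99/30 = 203/60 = 3.38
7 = 7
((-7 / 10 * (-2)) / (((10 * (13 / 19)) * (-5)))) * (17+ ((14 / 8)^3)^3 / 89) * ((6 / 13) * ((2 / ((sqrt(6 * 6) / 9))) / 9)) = -58118004707 / 492863488000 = -0.12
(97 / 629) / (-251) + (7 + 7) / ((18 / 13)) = 14366116 / 1420911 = 10.11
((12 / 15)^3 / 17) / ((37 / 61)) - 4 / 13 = -263748 / 1022125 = -0.26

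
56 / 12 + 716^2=1537982 / 3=512660.67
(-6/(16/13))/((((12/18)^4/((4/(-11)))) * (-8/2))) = -3159/1408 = -2.24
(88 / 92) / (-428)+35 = 172259 / 4922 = 35.00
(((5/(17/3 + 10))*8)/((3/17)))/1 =680/47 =14.47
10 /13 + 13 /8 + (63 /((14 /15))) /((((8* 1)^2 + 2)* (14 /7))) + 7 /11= 1013 /286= 3.54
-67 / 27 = -2.48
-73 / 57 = -1.28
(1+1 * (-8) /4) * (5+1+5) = -11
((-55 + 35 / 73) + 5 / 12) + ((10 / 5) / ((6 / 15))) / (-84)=-55355 / 1022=-54.16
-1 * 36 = -36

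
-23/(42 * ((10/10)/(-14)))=23/3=7.67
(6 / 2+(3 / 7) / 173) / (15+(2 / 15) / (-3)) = 163620 / 815003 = 0.20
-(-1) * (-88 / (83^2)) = -88 / 6889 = -0.01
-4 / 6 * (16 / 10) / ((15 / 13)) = -208 / 225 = -0.92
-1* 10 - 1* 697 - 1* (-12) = -695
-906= -906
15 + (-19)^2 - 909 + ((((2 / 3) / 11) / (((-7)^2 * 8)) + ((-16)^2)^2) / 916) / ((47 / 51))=-42267043263 / 92820112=-455.37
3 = 3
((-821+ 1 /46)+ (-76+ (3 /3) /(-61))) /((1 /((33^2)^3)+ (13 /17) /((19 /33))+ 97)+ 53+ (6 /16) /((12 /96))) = -1049938069828197429 /180642129465212210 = -5.81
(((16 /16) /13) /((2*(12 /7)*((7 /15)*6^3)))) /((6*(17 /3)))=5 /763776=0.00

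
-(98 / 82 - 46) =1837 / 41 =44.80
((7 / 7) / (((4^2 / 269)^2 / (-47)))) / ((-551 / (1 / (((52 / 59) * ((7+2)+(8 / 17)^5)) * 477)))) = 284904321301421 / 44824207890668544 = 0.01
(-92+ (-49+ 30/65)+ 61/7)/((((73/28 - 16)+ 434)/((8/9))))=-383872/1377909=-0.28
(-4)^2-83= -67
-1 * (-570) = 570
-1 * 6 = -6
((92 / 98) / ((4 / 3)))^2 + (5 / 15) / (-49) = 14087 / 28812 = 0.49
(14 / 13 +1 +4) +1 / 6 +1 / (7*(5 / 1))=17123 / 2730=6.27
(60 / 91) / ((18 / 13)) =10 / 21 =0.48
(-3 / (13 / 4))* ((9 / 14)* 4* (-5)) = 1080 / 91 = 11.87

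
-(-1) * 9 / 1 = 9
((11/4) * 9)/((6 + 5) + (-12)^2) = 99/620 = 0.16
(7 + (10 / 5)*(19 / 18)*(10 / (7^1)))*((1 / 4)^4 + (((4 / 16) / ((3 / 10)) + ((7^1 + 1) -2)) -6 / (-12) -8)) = -321179 / 48384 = -6.64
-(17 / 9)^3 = -4913 / 729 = -6.74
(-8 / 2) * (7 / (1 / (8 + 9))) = -476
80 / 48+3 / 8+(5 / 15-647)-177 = -6573 / 8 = -821.62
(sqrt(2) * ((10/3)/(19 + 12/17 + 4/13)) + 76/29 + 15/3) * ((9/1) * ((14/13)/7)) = 1020 * sqrt(2)/4423 + 306/29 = 10.88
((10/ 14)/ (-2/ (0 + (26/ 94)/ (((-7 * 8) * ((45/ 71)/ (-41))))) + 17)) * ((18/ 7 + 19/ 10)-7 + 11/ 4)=0.01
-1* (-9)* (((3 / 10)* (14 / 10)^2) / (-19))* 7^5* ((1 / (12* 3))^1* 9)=-22235661 / 19000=-1170.30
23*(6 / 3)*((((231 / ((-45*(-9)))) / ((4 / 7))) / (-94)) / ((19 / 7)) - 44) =-976100059 / 482220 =-2024.18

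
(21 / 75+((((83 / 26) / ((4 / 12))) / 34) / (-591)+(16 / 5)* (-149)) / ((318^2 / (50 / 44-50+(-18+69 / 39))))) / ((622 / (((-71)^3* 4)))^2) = 3155636704862979600668593 / 1014888438151559400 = 3109343.44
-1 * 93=-93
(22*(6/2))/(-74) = -33/37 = -0.89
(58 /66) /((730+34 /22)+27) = 29 /25032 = 0.00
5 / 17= 0.29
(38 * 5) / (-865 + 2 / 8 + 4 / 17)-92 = -5421324 / 58787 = -92.22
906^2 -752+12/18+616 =2462102/3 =820700.67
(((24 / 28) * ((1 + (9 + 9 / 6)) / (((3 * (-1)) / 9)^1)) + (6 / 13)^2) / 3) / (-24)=3859 / 9464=0.41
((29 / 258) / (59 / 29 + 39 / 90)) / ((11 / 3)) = 12615 / 1015531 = 0.01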